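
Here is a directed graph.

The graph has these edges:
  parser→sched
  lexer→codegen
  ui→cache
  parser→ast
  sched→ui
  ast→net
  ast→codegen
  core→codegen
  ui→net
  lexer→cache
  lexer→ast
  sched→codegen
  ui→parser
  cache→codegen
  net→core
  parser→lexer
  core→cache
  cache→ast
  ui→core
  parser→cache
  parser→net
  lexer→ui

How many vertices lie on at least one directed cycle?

8

A vertex is on a directed cycle iff it belongs to a strongly connected component of size ≥ 2 (or has a self-loop).
The vertices on cycles are {ui, ast, net, core, cache, lexer, sched, parser} — 8 in total.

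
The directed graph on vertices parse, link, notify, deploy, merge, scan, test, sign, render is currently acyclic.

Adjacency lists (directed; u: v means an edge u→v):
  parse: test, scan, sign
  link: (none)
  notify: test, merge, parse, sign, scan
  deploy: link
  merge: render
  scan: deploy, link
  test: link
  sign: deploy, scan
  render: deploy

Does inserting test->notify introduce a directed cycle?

Yes

Adding test→notify creates a cycle iff notify can already reach test.
Path from notify: notify → test.
So notify → … → test → notify is a cycle.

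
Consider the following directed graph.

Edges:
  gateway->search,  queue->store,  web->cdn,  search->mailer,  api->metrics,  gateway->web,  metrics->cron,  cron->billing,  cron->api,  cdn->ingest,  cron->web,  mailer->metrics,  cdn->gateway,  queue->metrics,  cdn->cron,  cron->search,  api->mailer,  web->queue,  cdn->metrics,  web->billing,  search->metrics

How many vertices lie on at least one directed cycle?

A vertex is on a directed cycle iff it belongs to a strongly connected component of size ≥ 2 (or has a self-loop).
The vertices on cycles are {api, cdn, web, cron, queue, mailer, search, gateway, metrics} — 9 in total.

9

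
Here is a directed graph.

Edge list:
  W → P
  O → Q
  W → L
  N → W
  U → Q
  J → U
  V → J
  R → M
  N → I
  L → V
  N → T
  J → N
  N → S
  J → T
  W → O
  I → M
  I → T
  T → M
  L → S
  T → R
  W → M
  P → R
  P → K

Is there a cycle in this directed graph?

DFS with white/gray/black marking, starting from I:
I gray
  M gray
  M black
  T gray
    T→M: M black — skip
    R gray
      R→M: M black — skip
    R black
  T black
I black
U gray
  Q gray
  Q black
U black
S gray
S black
P gray
  K gray
  K black
  P→R: R black — skip
P black
O gray
  O→Q: Q black — skip
O black
W gray
  W→P: P black — skip
  L gray
    L→S: S black — skip
    V gray
      J gray
        J→U: U black — skip
        N gray
          N→I: I black — skip
          N→T: T black — skip
          N→W: W is gray → back edge
Back edge found, so a cycle exists: W → L → V → J → N → W.

Yes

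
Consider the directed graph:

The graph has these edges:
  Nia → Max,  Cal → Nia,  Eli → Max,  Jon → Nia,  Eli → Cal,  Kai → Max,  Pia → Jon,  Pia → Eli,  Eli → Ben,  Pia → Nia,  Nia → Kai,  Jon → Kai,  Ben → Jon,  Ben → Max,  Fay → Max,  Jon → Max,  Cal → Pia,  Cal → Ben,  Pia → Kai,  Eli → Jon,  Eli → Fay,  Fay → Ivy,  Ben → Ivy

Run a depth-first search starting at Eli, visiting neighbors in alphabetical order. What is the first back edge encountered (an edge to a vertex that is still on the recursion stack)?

DFS from Eli (visiting neighbors in alphabetical order); mark gray on enter, black on exit:
Eli gray
  Ben gray
    Ivy gray
    Ivy black
    Jon gray
      Kai gray
        Max gray
        Max black
      Kai black
      Jon→Max: Max black — skip
      Nia gray
        Nia→Kai: Kai black — skip
        Nia→Max: Max black — skip
      Nia black
    Jon black
    Ben→Max: Max black — skip
  Ben black
  Cal gray
    Cal→Ben: Ben black — skip
    Cal→Nia: Nia black — skip
    Pia gray
      Pia→Eli: Eli is gray → back edge
First back edge: Pia → Eli.

Pia→Eli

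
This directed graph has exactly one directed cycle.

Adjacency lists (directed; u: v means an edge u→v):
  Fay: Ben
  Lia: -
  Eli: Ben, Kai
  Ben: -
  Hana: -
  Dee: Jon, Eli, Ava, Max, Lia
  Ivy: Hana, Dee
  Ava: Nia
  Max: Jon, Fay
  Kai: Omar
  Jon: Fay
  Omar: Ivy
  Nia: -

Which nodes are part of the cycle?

Dee, Eli, Ivy, Kai, Omar

DFS with gray/black marking from Eli:
Eli gray
  Ben gray
  Ben black
  Kai gray
    Omar gray
      Ivy gray
        Hana gray
        Hana black
        Dee gray
          Jon gray
            Fay gray
              Fay→Ben: Ben black — skip
            Fay black
          Jon black
          Dee→Eli: Eli is gray → back edge
Back edge closes the cycle Eli → Kai → Omar → Ivy → Dee → Eli; its vertices are {Dee, Eli, Ivy, Kai, Omar}.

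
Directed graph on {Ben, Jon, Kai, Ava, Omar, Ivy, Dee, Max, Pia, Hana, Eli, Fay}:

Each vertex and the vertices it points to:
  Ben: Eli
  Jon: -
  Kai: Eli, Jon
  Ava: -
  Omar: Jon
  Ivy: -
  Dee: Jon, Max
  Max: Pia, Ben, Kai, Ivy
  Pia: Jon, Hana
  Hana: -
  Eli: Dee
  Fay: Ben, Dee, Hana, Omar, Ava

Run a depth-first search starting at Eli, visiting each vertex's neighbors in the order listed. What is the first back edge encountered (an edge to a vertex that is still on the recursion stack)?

Ben->Eli

DFS from Eli (visiting each vertex's neighbors in the order listed); mark gray on enter, black on exit:
Eli gray
  Dee gray
    Jon gray
    Jon black
    Max gray
      Pia gray
        Pia→Jon: Jon black — skip
        Hana gray
        Hana black
      Pia black
      Ben gray
        Ben→Eli: Eli is gray → back edge
First back edge: Ben → Eli.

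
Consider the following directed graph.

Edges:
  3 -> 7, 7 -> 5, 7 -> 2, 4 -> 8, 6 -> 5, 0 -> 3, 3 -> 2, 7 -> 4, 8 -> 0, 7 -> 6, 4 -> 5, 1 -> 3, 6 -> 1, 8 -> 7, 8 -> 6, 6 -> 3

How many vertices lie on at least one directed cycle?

A vertex is on a directed cycle iff it belongs to a strongly connected component of size ≥ 2 (or has a self-loop).
The vertices on cycles are {0, 1, 3, 4, 6, 7, 8} — 7 in total.

7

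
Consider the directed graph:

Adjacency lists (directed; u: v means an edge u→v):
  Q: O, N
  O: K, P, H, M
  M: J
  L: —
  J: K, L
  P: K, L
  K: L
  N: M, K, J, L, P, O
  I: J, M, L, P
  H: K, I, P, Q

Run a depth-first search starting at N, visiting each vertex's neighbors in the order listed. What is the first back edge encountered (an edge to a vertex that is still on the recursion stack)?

DFS from N (visiting each vertex's neighbors in the order listed); mark gray on enter, black on exit:
N gray
  M gray
    J gray
      K gray
        L gray
        L black
      K black
      J→L: L black — skip
    J black
  M black
  N→K: K black — skip
  N→J: J black — skip
  N→L: L black — skip
  P gray
    P→K: K black — skip
    P→L: L black — skip
  P black
  O gray
    O→K: K black — skip
    O→P: P black — skip
    H gray
      H→K: K black — skip
      I gray
        I→J: J black — skip
        I→M: M black — skip
        I→L: L black — skip
        I→P: P black — skip
      I black
      H→P: P black — skip
      Q gray
        Q→O: O is gray → back edge
First back edge: Q → O.

Q→O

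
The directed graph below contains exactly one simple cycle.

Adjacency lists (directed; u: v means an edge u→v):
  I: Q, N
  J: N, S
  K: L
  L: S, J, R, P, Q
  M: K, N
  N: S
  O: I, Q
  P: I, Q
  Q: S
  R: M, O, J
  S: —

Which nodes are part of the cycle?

K, L, M, R

DFS with gray/black marking from L:
L gray
  S gray
  S black
  J gray
    N gray
      N→S: S black — skip
    N black
    J→S: S black — skip
  J black
  R gray
    M gray
      K gray
        K→L: L is gray → back edge
Back edge closes the cycle L → R → M → K → L; its vertices are {K, L, M, R}.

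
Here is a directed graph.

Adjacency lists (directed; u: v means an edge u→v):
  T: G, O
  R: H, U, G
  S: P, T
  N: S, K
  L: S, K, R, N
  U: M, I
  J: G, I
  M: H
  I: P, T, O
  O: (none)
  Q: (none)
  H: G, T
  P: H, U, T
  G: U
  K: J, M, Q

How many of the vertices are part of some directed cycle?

7

A vertex is on a directed cycle iff it belongs to a strongly connected component of size ≥ 2 (or has a self-loop).
The vertices on cycles are {G, H, I, M, P, T, U} — 7 in total.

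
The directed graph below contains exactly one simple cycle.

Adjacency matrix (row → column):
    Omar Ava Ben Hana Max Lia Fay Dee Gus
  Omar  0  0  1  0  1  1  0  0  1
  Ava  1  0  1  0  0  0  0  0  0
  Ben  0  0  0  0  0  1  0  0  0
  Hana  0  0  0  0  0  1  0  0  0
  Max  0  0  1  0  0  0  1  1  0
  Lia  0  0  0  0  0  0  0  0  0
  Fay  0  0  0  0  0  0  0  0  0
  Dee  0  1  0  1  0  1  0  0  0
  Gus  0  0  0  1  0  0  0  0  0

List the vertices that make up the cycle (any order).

DFS with gray/black marking from Ava:
Ava gray
  Omar gray
    Gus gray
      Hana gray
        Lia gray
        Lia black
      Hana black
    Gus black
    Omar→Lia: Lia black — skip
    Max gray
      Fay gray
      Fay black
      Ben gray
        Ben→Lia: Lia black — skip
      Ben black
      Dee gray
        Dee→Lia: Lia black — skip
        Dee→Ava: Ava is gray → back edge
Back edge closes the cycle Ava → Omar → Max → Dee → Ava; its vertices are {Ava, Dee, Max, Omar}.

Ava, Dee, Max, Omar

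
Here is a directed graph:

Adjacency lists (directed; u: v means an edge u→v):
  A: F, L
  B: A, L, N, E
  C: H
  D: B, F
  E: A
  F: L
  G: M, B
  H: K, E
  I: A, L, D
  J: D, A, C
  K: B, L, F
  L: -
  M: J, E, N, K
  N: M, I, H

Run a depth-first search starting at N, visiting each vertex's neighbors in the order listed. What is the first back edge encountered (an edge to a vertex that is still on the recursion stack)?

B→N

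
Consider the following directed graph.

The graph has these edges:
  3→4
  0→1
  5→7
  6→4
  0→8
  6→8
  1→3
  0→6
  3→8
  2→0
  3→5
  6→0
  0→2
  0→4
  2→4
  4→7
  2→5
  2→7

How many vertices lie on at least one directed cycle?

3

A vertex is on a directed cycle iff it belongs to a strongly connected component of size ≥ 2 (or has a self-loop).
The vertices on cycles are {0, 2, 6} — 3 in total.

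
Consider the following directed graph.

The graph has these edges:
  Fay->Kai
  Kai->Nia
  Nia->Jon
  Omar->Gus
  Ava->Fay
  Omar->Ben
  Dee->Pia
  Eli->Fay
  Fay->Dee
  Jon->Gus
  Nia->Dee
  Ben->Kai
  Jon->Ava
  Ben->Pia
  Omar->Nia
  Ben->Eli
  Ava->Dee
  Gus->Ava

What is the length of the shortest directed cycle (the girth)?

5

For each vertex v, BFS finds the shortest path from v back to v.
The shortest such closed walk is Nia → Jon → Ava → Fay → Kai → Nia, length 5.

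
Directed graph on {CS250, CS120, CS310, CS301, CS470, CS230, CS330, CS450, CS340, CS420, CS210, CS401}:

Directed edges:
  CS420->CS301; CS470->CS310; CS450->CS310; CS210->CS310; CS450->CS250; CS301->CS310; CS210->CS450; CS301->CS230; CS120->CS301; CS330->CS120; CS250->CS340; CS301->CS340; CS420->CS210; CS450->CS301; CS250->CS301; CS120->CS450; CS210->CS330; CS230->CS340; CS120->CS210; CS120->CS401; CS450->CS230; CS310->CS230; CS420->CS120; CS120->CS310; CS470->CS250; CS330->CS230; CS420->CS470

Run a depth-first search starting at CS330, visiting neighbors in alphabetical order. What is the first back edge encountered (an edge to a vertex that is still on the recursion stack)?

CS210→CS330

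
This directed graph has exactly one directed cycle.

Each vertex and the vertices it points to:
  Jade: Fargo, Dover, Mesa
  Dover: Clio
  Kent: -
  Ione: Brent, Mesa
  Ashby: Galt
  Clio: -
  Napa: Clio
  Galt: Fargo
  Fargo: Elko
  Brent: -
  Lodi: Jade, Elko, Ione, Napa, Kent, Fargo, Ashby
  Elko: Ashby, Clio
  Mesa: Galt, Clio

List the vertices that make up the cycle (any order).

Elko, Galt, Ashby, Fargo

DFS with gray/black marking from Elko:
Elko gray
  Ashby gray
    Galt gray
      Fargo gray
        Fargo→Elko: Elko is gray → back edge
Back edge closes the cycle Elko → Ashby → Galt → Fargo → Elko; its vertices are {Elko, Galt, Ashby, Fargo}.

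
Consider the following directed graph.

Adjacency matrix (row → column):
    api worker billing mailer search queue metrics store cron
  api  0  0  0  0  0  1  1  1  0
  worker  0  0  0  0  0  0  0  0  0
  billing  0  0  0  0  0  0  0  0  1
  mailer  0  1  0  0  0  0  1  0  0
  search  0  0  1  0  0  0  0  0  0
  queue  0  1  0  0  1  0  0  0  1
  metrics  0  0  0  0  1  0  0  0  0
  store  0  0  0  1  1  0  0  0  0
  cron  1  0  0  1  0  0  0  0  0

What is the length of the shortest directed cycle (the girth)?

For each vertex v, BFS finds the shortest path from v back to v.
The shortest such closed walk is queue → cron → api → queue, length 3.

3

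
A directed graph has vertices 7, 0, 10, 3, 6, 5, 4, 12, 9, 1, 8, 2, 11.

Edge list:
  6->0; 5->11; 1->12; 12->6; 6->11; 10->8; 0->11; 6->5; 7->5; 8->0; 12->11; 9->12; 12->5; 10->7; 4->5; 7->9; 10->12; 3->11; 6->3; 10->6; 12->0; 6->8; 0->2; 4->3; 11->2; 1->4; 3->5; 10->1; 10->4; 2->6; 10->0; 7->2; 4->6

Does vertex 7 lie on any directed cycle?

No

7 lies on a cycle iff there is a path from 7 back to itself.
Exploring from 7, it never reaches itself; equivalently, its strongly connected component is a singleton.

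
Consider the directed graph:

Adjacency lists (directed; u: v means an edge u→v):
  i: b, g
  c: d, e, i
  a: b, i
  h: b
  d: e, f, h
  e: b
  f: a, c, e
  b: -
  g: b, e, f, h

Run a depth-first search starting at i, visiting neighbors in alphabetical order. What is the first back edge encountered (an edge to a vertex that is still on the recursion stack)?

a→i

DFS from i (visiting neighbors in alphabetical order); mark gray on enter, black on exit:
i gray
  b gray
  b black
  g gray
    g→b: b black — skip
    e gray
      e→b: b black — skip
    e black
    f gray
      a gray
        a→b: b black — skip
        a→i: i is gray → back edge
First back edge: a → i.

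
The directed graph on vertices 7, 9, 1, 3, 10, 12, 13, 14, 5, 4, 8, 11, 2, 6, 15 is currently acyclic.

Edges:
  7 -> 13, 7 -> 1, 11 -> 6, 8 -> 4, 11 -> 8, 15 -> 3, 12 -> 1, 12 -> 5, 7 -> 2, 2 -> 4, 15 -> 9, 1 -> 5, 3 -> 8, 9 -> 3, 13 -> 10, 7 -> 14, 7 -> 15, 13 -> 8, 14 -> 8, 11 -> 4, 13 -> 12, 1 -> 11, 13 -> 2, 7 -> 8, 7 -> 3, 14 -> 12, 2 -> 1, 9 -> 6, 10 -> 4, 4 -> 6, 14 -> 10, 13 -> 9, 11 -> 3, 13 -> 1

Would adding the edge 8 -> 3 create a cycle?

Yes

Adding 8→3 creates a cycle iff 3 can already reach 8.
Path from 3: 3 → 8.
So 3 → … → 8 → 3 is a cycle.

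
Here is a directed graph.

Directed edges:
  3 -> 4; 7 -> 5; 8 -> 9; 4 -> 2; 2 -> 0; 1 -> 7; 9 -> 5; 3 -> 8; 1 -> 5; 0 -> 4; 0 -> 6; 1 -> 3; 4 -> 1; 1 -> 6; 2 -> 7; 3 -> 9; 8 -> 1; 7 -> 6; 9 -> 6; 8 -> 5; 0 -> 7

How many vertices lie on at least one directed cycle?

6

A vertex is on a directed cycle iff it belongs to a strongly connected component of size ≥ 2 (or has a self-loop).
The vertices on cycles are {0, 1, 2, 3, 4, 8} — 6 in total.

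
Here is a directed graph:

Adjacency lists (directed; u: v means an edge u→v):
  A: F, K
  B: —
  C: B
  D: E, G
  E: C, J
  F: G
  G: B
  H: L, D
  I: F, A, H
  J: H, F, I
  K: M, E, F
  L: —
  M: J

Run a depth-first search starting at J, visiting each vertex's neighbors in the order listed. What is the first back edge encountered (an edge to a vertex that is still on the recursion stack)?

DFS from J (visiting each vertex's neighbors in the order listed); mark gray on enter, black on exit:
J gray
  H gray
    L gray
    L black
    D gray
      E gray
        C gray
          B gray
          B black
        C black
        E→J: J is gray → back edge
First back edge: E → J.

E→J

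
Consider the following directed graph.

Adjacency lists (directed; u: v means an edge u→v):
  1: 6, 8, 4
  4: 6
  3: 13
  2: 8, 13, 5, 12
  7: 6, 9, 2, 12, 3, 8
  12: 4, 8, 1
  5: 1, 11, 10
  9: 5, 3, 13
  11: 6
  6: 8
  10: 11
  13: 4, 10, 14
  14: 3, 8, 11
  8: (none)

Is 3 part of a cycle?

3 is on a cycle iff 3 can reach itself via ≥1 edge.
3 → 13 → 14 → 3 — yes.

Yes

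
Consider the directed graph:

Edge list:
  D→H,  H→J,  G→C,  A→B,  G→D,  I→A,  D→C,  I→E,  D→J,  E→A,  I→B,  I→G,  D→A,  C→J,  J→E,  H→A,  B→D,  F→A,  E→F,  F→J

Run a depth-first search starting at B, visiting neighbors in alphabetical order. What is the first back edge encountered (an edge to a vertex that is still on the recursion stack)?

DFS from B (visiting neighbors in alphabetical order); mark gray on enter, black on exit:
B gray
  D gray
    A gray
      A→B: B is gray → back edge
First back edge: A → B.

A→B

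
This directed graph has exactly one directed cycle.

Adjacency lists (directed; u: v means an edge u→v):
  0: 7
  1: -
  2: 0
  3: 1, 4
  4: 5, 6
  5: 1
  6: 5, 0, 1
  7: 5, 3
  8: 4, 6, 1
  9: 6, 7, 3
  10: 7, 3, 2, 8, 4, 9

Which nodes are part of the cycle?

0, 3, 4, 6, 7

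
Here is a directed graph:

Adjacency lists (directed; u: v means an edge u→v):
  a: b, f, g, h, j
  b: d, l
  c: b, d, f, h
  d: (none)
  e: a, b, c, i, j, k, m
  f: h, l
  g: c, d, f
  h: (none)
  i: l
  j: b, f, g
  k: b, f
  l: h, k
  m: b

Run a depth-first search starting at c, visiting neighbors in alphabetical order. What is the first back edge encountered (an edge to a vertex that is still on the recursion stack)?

k→b

DFS from c (visiting neighbors in alphabetical order); mark gray on enter, black on exit:
c gray
  b gray
    d gray
    d black
    l gray
      h gray
      h black
      k gray
        k→b: b is gray → back edge
First back edge: k → b.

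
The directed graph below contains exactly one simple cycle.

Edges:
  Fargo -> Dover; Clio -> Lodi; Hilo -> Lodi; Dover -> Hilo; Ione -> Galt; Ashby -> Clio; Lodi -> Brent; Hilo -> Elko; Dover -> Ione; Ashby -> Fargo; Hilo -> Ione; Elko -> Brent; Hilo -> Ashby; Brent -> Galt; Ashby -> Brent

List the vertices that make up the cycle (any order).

DFS with gray/black marking from Hilo:
Hilo gray
  Lodi gray
    Brent gray
      Galt gray
      Galt black
    Brent black
  Lodi black
  Ione gray
    Ione→Galt: Galt black — skip
  Ione black
  Elko gray
    Elko→Brent: Brent black — skip
  Elko black
  Ashby gray
    Ashby→Brent: Brent black — skip
    Clio gray
      Clio→Lodi: Lodi black — skip
    Clio black
    Fargo gray
      Dover gray
        Dover→Hilo: Hilo is gray → back edge
Back edge closes the cycle Hilo → Ashby → Fargo → Dover → Hilo; its vertices are {Hilo, Ashby, Dover, Fargo}.

Hilo, Ashby, Dover, Fargo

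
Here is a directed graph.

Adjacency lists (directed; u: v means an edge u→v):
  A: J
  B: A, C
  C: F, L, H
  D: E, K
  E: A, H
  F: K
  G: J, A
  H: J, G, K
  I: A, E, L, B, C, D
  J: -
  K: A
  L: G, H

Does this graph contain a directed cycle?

No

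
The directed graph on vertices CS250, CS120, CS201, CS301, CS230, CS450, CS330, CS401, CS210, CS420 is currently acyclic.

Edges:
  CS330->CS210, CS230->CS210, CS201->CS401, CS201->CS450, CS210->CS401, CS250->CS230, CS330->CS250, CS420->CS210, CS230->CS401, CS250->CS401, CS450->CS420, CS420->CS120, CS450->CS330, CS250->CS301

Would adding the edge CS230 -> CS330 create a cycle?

Yes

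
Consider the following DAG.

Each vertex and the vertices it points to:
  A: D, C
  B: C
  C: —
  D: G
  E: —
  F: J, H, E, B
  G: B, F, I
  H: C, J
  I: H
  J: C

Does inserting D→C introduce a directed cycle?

Adding D→C creates a cycle iff C can already reach D.
Explore from C: no path reaches D. The graph stays acyclic.

No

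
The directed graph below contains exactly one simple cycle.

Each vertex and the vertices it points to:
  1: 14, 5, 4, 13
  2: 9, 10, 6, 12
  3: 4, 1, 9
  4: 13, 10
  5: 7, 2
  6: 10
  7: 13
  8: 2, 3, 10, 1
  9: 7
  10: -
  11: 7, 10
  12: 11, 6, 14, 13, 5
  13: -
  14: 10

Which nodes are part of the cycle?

2, 5, 12

DFS with gray/black marking from 2:
2 gray
  9 gray
    7 gray
      13 gray
      13 black
    7 black
  9 black
  10 gray
  10 black
  6 gray
    6→10: 10 black — skip
  6 black
  12 gray
    11 gray
      11→7: 7 black — skip
      11→10: 10 black — skip
    11 black
    12→6: 6 black — skip
    14 gray
      14→10: 10 black — skip
    14 black
    12→13: 13 black — skip
    5 gray
      5→7: 7 black — skip
      5→2: 2 is gray → back edge
Back edge closes the cycle 2 → 12 → 5 → 2; its vertices are {2, 5, 12}.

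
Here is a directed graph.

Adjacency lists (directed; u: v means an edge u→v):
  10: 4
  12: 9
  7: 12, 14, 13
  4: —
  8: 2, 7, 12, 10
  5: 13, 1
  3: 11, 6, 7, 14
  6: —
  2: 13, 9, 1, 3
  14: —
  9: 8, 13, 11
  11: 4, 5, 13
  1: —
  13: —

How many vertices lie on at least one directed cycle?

6

A vertex is on a directed cycle iff it belongs to a strongly connected component of size ≥ 2 (or has a self-loop).
The vertices on cycles are {2, 3, 7, 8, 9, 12} — 6 in total.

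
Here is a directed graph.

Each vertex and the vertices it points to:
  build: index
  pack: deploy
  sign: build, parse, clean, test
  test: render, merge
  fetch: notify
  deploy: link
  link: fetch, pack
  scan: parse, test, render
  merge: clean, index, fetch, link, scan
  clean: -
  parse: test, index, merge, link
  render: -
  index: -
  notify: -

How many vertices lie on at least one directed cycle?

7

A vertex is on a directed cycle iff it belongs to a strongly connected component of size ≥ 2 (or has a self-loop).
The vertices on cycles are {link, pack, scan, test, merge, parse, deploy} — 7 in total.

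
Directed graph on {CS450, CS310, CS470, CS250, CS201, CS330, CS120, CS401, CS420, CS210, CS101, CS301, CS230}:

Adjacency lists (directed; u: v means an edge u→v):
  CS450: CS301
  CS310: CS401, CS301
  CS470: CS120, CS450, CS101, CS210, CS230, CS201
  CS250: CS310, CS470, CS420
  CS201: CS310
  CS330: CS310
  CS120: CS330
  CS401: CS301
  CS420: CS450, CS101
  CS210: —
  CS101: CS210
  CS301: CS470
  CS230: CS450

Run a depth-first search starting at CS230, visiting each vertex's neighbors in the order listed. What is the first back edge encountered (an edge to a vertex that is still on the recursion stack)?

DFS from CS230 (visiting each vertex's neighbors in the order listed); mark gray on enter, black on exit:
CS230 gray
  CS450 gray
    CS301 gray
      CS470 gray
        CS120 gray
          CS330 gray
            CS310 gray
              CS401 gray
                CS401→CS301: CS301 is gray → back edge
First back edge: CS401 → CS301.

CS401->CS301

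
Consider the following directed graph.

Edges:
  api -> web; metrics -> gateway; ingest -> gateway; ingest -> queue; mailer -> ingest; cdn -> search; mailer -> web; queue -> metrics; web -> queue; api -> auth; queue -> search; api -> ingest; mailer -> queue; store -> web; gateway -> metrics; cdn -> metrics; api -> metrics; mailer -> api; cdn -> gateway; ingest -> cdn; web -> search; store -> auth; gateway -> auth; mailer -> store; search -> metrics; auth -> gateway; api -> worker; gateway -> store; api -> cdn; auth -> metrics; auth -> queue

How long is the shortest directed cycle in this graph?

2

For each vertex v, BFS finds the shortest path from v back to v.
The shortest such closed walk is auth → gateway → auth, length 2.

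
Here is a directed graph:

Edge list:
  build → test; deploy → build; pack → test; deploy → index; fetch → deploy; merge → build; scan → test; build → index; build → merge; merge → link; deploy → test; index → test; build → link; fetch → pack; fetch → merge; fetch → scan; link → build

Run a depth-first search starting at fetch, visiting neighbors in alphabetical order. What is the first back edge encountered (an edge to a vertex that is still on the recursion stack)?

link→build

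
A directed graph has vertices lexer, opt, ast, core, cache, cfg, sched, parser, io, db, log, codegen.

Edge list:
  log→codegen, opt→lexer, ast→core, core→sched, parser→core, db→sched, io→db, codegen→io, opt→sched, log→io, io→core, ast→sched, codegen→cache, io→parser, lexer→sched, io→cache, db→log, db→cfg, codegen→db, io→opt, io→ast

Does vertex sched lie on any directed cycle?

sched lies on a cycle iff there is a path from sched back to itself.
Exploring from sched, it never reaches itself; equivalently, its strongly connected component is a singleton.

No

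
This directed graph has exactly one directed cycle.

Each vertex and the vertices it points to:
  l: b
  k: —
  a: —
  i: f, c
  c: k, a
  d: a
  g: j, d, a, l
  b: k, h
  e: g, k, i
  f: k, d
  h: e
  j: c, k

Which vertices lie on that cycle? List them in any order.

DFS with gray/black marking from h:
h gray
  e gray
    g gray
      j gray
        c gray
          k gray
          k black
          a gray
          a black
        c black
        j→k: k black — skip
      j black
      d gray
        d→a: a black — skip
      d black
      g→a: a black — skip
      l gray
        b gray
          b→k: k black — skip
          b→h: h is gray → back edge
Back edge closes the cycle h → e → g → l → b → h; its vertices are {b, e, g, h, l}.

b, e, g, h, l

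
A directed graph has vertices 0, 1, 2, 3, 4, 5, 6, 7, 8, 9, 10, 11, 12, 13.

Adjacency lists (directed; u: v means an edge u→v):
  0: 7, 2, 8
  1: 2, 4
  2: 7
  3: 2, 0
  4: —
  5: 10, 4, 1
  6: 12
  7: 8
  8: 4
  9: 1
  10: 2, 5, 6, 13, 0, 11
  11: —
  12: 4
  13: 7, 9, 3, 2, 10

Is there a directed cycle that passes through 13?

13 is on a cycle iff 13 can reach itself via ≥1 edge.
13 → 10 → 13 — yes.

Yes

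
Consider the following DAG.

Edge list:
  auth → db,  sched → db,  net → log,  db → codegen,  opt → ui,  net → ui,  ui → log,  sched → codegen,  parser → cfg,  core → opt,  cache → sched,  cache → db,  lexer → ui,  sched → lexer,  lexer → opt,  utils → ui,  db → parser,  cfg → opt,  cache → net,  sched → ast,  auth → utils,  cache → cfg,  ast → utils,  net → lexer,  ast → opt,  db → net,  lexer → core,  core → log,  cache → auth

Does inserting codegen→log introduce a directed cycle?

Adding codegen→log creates a cycle iff log can already reach codegen.
Explore from log: no path reaches codegen. The graph stays acyclic.

No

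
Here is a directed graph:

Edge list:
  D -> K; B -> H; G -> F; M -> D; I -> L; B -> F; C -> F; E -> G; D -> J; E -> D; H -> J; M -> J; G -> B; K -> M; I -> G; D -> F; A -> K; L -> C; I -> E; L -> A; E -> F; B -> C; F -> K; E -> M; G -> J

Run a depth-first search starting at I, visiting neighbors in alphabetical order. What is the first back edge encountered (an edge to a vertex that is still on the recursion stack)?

DFS from I (visiting neighbors in alphabetical order); mark gray on enter, black on exit:
I gray
  E gray
    D gray
      F gray
        K gray
          M gray
            M→D: D is gray → back edge
First back edge: M → D.

M→D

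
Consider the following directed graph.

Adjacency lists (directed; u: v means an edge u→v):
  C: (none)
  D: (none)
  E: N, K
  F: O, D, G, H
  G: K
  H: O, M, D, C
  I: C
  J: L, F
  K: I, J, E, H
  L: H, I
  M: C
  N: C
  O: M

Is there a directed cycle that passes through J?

Yes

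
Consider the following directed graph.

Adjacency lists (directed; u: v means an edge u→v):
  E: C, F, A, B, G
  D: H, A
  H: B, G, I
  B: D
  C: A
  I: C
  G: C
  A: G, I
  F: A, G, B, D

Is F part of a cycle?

No

F lies on a cycle iff there is a path from F back to itself.
Exploring from F, it never reaches itself; equivalently, its strongly connected component is a singleton.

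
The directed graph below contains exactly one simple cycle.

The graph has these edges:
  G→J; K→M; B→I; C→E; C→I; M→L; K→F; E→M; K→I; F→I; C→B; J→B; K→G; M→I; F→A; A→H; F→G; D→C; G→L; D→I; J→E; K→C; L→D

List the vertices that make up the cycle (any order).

C, D, E, L, M

DFS with gray/black marking from L:
L gray
  D gray
    I gray
    I black
    C gray
      B gray
        B→I: I black — skip
      B black
      E gray
        M gray
          M→L: L is gray → back edge
Back edge closes the cycle L → D → C → E → M → L; its vertices are {C, D, E, L, M}.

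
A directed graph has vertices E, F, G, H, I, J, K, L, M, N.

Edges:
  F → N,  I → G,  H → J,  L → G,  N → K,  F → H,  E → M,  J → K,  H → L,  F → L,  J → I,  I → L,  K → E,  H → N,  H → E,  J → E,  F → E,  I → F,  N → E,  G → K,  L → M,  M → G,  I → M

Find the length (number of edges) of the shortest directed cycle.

4

For each vertex v, BFS finds the shortest path from v back to v.
The shortest such closed walk is F → H → J → I → F, length 4.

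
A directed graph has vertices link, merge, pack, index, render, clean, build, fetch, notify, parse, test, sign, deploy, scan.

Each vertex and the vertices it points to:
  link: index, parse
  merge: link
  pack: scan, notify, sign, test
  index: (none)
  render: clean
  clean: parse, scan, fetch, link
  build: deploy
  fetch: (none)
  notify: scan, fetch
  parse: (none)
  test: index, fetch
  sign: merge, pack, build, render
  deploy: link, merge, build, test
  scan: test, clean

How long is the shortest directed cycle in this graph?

2

For each vertex v, BFS finds the shortest path from v back to v.
The shortest such closed walk is sign → pack → sign, length 2.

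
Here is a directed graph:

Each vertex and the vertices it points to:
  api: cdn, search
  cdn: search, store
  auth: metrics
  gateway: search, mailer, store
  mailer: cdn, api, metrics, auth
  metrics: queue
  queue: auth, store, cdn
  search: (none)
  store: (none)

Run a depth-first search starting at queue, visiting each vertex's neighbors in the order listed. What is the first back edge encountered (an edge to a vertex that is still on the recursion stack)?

DFS from queue (visiting each vertex's neighbors in the order listed); mark gray on enter, black on exit:
queue gray
  auth gray
    metrics gray
      metrics→queue: queue is gray → back edge
First back edge: metrics → queue.

metrics→queue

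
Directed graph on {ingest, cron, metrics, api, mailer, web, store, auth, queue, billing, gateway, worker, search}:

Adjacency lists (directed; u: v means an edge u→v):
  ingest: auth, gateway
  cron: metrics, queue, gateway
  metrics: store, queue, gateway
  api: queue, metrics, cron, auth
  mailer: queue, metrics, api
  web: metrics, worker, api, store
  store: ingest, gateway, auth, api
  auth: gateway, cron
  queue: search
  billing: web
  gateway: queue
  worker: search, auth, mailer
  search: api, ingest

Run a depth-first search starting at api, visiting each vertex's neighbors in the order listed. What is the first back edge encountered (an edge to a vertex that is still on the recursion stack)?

search→api

DFS from api (visiting each vertex's neighbors in the order listed); mark gray on enter, black on exit:
api gray
  queue gray
    search gray
      search→api: api is gray → back edge
First back edge: search → api.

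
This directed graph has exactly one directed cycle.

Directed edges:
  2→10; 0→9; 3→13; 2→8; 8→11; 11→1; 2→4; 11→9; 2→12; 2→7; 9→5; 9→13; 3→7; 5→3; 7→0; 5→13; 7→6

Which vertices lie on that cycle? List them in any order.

DFS with gray/black marking from 7:
7 gray
  0 gray
    9 gray
      5 gray
        13 gray
        13 black
        3 gray
          3→7: 7 is gray → back edge
Back edge closes the cycle 7 → 0 → 9 → 5 → 3 → 7; its vertices are {0, 3, 5, 7, 9}.

0, 3, 5, 7, 9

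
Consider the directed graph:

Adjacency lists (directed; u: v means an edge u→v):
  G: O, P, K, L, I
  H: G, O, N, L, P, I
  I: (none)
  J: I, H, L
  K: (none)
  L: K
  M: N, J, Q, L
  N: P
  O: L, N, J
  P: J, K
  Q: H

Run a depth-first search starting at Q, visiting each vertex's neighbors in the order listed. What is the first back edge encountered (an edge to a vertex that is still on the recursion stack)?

J->H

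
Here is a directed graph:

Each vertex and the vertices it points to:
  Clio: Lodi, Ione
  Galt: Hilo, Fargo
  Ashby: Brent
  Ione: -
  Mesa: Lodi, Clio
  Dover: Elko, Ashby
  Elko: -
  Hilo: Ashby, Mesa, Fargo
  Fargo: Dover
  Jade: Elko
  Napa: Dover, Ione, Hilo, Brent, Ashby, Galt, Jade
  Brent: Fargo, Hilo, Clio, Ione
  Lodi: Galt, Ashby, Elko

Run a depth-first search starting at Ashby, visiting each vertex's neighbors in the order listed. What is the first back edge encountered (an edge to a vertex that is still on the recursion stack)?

Dover->Ashby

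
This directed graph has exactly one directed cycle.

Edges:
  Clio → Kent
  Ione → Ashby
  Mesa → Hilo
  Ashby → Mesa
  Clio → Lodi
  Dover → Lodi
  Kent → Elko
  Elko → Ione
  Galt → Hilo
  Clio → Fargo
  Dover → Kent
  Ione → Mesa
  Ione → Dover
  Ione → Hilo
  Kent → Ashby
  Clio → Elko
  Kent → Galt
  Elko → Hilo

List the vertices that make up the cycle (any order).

Elko, Ione, Kent, Dover

DFS with gray/black marking from Kent:
Kent gray
  Ashby gray
    Mesa gray
      Hilo gray
      Hilo black
    Mesa black
  Ashby black
  Galt gray
    Galt→Hilo: Hilo black — skip
  Galt black
  Elko gray
    Ione gray
      Dover gray
        Lodi gray
        Lodi black
        Dover→Kent: Kent is gray → back edge
Back edge closes the cycle Kent → Elko → Ione → Dover → Kent; its vertices are {Elko, Ione, Kent, Dover}.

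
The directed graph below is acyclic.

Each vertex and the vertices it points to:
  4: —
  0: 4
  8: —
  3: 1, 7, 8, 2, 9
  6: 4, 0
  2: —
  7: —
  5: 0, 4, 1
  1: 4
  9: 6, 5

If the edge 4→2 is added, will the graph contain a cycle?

Adding 4→2 creates a cycle iff 2 can already reach 4.
Explore from 2: no path reaches 4. The graph stays acyclic.

No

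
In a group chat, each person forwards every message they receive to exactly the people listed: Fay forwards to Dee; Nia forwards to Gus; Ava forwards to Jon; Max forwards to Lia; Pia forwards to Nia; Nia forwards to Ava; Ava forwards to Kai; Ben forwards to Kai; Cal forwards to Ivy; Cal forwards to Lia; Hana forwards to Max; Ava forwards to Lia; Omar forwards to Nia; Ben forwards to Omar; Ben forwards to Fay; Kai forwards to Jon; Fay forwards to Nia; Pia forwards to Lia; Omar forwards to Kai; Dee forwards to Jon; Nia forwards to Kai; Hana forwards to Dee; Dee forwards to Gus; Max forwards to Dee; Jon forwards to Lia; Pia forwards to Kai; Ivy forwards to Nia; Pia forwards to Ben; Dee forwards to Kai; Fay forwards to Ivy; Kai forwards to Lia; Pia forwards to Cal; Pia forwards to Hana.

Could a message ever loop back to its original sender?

DFS with white/gray/black marking, starting from Dee:
Dee gray
  Kai gray
    Lia gray
    Lia black
    Jon gray
      Jon→Lia: Lia black — skip
    Jon black
  Kai black
  Dee→Jon: Jon black — skip
  Gus gray
  Gus black
Dee black
Nia gray
  Nia→Gus: Gus black — skip
  Nia→Kai: Kai black — skip
  Ava gray
    Ava→Lia: Lia black — skip
    Ava→Kai: Kai black — skip
    Ava→Jon: Jon black — skip
  Ava black
Nia black
Cal gray
  Cal→Lia: Lia black — skip
  Ivy gray
    Ivy→Nia: Nia black — skip
  Ivy black
Cal black
Ben gray
  Omar gray
    Omar→Nia: Nia black — skip
    Omar→Kai: Kai black — skip
  Omar black
  Fay gray
    Fay→Nia: Nia black — skip
    Fay→Ivy: Ivy black — skip
    Fay→Dee: Dee black — skip
  Fay black
  Ben→Kai: Kai black — skip
Ben black
Pia gray
  Pia→Kai: Kai black — skip
  Hana gray
    Max gray
      Max→Dee: Dee black — skip
      Max→Lia: Lia black — skip
    Max black
    Hana→Dee: Dee black — skip
  Hana black
  Pia→Nia: Nia black — skip
  Pia→Ben: Ben black — skip
  Pia→Lia: Lia black — skip
  Pia→Cal: Cal black — skip
Pia black
Every edge goes to a white or black vertex — no back edge, so the graph is acyclic.

No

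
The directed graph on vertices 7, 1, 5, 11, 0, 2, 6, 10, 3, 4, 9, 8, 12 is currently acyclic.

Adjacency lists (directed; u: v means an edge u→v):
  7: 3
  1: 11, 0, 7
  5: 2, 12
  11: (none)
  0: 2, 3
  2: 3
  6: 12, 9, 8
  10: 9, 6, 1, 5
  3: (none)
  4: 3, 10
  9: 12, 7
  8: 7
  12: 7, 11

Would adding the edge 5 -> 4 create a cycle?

Adding 5→4 creates a cycle iff 4 can already reach 5.
Path from 4: 4 → 10 → 5.
So 4 → … → 5 → 4 is a cycle.

Yes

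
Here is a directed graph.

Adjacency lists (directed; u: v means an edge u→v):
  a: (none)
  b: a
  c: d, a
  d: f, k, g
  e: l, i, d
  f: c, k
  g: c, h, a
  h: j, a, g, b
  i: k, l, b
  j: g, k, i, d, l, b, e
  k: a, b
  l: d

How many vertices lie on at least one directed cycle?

9

A vertex is on a directed cycle iff it belongs to a strongly connected component of size ≥ 2 (or has a self-loop).
The vertices on cycles are {c, d, e, f, g, h, i, j, l} — 9 in total.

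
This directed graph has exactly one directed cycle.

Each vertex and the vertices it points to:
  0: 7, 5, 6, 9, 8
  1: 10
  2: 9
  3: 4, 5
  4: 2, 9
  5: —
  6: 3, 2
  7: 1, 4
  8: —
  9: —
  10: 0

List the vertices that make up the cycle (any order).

0, 1, 7, 10

DFS with gray/black marking from 0:
0 gray
  7 gray
    1 gray
      10 gray
        10→0: 0 is gray → back edge
Back edge closes the cycle 0 → 7 → 1 → 10 → 0; its vertices are {0, 1, 7, 10}.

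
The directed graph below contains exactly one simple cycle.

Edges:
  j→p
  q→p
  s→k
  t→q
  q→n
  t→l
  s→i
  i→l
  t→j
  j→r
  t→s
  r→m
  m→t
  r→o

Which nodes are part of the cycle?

j, m, r, t

DFS with gray/black marking from t:
t gray
  q gray
    p gray
    p black
    n gray
    n black
  q black
  s gray
    k gray
    k black
    i gray
      l gray
      l black
    i black
  s black
  t→l: l black — skip
  j gray
    r gray
      m gray
        m→t: t is gray → back edge
Back edge closes the cycle t → j → r → m → t; its vertices are {j, m, r, t}.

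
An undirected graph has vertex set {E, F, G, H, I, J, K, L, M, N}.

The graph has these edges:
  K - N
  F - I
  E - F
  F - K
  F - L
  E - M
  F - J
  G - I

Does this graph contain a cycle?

No

DFS, tracking each vertex's parent; an edge to a visited non-parent vertex closes a cycle.
Start from N:
visit N (parent –)
  visit K (parent N)
    visit F (parent K)
      F–K: parent, skip
      visit L (parent F)
        L–F: parent, skip
      visit I (parent F)
        visit G (parent I)
          G–I: parent, skip
        I–F: parent, skip
      visit E (parent F)
        E–F: parent, skip
        visit M (parent E)
          M–E: parent, skip
      visit J (parent F)
        J–F: parent, skip
    K–N: parent, skip
visit H (parent –)
No non-parent visited neighbor found — the graph is a forest.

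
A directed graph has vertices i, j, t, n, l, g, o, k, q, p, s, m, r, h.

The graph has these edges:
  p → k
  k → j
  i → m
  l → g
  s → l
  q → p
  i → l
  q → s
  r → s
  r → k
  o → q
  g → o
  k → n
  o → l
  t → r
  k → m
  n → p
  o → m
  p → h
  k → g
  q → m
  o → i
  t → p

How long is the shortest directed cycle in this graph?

For each vertex v, BFS finds the shortest path from v back to v.
The shortest such closed walk is k → n → p → k, length 3.

3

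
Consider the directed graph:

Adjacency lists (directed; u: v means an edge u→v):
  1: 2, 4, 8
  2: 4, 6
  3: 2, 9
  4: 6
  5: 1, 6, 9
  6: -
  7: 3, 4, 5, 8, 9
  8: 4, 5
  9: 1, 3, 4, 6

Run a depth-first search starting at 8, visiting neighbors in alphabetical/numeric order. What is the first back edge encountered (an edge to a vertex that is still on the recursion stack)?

1→8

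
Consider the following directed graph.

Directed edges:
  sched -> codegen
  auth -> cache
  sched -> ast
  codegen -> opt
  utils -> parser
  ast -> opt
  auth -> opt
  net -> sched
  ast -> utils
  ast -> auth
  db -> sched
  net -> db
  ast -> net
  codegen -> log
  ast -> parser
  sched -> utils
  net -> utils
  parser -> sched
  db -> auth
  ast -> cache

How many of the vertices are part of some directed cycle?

6

A vertex is on a directed cycle iff it belongs to a strongly connected component of size ≥ 2 (or has a self-loop).
The vertices on cycles are {db, ast, net, sched, utils, parser} — 6 in total.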